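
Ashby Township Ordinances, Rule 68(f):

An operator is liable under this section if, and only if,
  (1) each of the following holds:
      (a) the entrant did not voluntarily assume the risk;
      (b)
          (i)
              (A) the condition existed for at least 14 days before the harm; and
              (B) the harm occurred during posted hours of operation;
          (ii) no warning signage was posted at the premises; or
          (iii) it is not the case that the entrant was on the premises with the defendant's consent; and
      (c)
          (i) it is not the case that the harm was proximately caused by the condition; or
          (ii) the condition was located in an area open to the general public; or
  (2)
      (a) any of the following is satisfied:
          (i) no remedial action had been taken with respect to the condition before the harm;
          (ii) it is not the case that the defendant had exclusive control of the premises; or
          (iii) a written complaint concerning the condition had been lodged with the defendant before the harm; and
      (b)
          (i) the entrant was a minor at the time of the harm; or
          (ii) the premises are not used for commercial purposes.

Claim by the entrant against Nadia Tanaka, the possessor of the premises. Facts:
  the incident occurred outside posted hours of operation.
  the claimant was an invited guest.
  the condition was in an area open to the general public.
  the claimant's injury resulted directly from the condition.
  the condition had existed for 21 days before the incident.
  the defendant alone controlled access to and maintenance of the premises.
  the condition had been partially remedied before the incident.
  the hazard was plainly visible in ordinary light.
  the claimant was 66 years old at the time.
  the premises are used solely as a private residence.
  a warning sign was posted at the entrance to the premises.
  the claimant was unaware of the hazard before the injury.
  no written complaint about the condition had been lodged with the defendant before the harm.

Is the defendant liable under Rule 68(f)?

No — not liable.

(a) no assumed risk — met.
(A) condition ≥14 days old — satisfied.
(B) during posted hours — not satisfied.
So (i) is not satisfied (T AND F).
(ii) no signage posted — fails.
(iii) not (consent to enter) — not met.
So (b) is not satisfied (F OR F OR F).
(i) not (proximate cause) — not met.
(ii) public area — holds.
So (c) is satisfied (F OR T).
(1) = T AND F AND T = false.
(i) no remedial action — not met.
(ii) not (exclusive control) — not met.
(iii) complaint lodged — not met.
So (a) is not satisfied (F OR F OR F).
(i) entrant a minor — not satisfied.
(ii) not (commercial use) — met.
(b) = F OR T = true.
(2) = F AND T = false.
Overall: F OR F → false.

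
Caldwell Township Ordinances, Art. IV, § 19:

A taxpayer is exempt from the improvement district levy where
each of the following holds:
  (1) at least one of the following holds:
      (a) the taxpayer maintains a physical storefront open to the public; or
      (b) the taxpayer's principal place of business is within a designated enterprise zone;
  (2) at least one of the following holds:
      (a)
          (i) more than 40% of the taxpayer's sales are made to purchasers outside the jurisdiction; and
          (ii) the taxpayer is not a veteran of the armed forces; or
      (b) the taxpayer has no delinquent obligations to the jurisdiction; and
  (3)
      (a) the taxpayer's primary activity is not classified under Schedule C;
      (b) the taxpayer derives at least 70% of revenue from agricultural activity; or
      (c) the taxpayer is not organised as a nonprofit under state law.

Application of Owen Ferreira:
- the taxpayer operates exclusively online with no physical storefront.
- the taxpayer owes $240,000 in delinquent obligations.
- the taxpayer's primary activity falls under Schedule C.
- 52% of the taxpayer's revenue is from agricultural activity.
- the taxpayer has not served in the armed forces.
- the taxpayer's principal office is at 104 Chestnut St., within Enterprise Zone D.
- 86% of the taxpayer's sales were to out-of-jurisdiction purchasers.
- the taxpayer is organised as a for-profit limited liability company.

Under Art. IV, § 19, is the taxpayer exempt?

Yes — exempt.

(a) has storefront — not met.
(b) in enterprise zone — satisfied.
(1) = F OR T = true.
(i) >40% out-of-jur. sales — holds.
(ii) not (veteran) — met.
(a): T AND T → true.
(b) no delinquency — fails.
(2) = T OR F = true.
(a) not (Schedule C activity) — not met.
(b) ≥70% agricultural — not satisfied.
(c) not (nonprofit) — holds.
So (3) is satisfied (F OR F OR T).
So Overall is satisfied (T AND T AND T).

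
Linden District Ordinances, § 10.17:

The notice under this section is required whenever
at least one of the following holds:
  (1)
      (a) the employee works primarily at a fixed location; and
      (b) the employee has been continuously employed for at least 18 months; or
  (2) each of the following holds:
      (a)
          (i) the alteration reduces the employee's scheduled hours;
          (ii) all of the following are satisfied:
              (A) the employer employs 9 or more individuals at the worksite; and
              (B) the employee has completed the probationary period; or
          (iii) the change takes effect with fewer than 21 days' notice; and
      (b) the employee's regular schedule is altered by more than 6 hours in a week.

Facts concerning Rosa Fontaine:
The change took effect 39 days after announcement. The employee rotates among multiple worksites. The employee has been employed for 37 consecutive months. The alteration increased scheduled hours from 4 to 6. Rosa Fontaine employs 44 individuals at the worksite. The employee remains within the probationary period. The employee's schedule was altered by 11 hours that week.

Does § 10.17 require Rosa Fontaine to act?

(a) fixed location — not satisfied.
(b) tenure ≥ 18 mo. — holds.
(1): F AND T → false.
(i) hours reduced — not met.
(A) ≥ 9 at site — satisfied.
(B) past probation — fails.
(ii): T AND F → false.
(iii) < 21 days' notice — fails.
So (a) is not satisfied (F OR F OR F).
(b) schedule shift > 6h — met.
(2): F AND T → false.
So Overall is not satisfied (F OR F).

No — not required.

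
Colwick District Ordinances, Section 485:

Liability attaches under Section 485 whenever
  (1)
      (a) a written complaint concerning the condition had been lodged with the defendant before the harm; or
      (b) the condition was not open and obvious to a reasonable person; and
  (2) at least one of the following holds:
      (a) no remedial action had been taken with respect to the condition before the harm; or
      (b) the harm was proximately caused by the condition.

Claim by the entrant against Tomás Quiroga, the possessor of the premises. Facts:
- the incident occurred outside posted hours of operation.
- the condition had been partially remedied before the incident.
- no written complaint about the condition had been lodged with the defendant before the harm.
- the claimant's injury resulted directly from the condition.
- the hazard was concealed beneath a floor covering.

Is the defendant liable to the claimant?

Yes — liable.

(a) complaint lodged — not satisfied.
(b) not open/obvious — satisfied.
So (1) is satisfied (F OR T).
(a) no remedial action — fails.
(b) proximate cause — holds.
(2): F OR T → true.
So Overall is satisfied (T AND T).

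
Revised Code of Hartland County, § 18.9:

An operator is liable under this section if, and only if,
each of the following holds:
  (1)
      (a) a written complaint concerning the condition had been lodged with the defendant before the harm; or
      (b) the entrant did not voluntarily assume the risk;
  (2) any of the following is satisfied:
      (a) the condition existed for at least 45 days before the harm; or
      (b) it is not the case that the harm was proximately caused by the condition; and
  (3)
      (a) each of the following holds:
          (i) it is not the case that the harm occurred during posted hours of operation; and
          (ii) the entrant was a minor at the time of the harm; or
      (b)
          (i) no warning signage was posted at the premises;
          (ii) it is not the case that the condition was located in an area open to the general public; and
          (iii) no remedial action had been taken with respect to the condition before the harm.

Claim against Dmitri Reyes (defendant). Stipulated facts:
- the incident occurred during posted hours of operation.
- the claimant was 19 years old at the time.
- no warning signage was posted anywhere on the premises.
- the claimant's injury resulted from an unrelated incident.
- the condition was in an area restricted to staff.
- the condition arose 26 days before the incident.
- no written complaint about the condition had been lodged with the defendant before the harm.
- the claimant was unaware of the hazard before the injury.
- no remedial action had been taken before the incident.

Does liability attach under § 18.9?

Yes — liable.

(a) complaint lodged — not satisfied.
(b) no assumed risk — satisfied.
(1) = F OR T = true.
(a) condition ≥45 days old — not met.
(b) not (proximate cause) — holds.
So (2) is satisfied (F OR T).
(i) not (during posted hours) — not satisfied.
(ii) entrant a minor — fails.
(a): F AND F → false.
(i) no signage posted — holds.
(ii) not (public area) — holds.
(iii) no remedial action — met.
(b): T AND T AND T → true.
So (3) is satisfied (F OR T).
So Overall is satisfied (T AND T AND T).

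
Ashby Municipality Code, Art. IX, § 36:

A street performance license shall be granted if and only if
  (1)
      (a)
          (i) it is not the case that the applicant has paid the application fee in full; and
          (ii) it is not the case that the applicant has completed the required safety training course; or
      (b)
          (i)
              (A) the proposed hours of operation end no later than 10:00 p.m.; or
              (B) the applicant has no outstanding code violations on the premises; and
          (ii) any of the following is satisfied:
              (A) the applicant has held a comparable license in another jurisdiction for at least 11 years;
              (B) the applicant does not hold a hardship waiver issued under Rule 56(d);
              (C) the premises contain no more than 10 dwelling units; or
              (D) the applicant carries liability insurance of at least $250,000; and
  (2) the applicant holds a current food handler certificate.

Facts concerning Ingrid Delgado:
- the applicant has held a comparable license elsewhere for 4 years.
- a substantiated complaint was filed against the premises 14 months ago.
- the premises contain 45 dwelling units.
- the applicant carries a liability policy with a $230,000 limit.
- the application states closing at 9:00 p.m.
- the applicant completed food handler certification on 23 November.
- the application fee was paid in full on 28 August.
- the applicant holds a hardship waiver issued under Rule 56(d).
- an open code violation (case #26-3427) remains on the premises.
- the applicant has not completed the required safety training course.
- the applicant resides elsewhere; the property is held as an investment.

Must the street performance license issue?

No — denied.

(i) not (fee paid) — not satisfied.
(ii) not (safety training) — met.
(a) = F AND T = false.
(A) closes by 10 p.m. — met.
(B) no code violations — fails.
(i) = T OR F = true.
(A) prior license ≥ 11 yr — not met.
(B) not (hardship waiver) — not met.
(C) ≤ 10 units — not satisfied.
(D) insurance ≥ $250,000 — not satisfied.
So (ii) is not satisfied (F OR F OR F OR F).
(b): T AND F → false.
So (1) is not satisfied (F OR F).
(2) food handler cert. — satisfied.
So Overall is not satisfied (F AND T).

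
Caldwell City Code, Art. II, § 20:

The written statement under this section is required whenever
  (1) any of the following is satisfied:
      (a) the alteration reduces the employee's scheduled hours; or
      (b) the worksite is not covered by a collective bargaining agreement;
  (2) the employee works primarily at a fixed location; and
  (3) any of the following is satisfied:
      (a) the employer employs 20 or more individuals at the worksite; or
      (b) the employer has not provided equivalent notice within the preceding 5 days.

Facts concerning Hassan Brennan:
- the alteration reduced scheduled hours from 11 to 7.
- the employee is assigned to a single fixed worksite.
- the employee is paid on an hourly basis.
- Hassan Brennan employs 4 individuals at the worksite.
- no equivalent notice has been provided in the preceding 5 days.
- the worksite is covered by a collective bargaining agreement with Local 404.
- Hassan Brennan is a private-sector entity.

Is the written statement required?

Yes — required.

(a) hours reduced — met.
(b) no CBA — not met.
(1) = T OR F = true.
(2) fixed location — holds.
(a) ≥ 20 at site — not met.
(b) no recent notice — holds.
(3) = F OR T = true.
Overall = T AND T AND T = true.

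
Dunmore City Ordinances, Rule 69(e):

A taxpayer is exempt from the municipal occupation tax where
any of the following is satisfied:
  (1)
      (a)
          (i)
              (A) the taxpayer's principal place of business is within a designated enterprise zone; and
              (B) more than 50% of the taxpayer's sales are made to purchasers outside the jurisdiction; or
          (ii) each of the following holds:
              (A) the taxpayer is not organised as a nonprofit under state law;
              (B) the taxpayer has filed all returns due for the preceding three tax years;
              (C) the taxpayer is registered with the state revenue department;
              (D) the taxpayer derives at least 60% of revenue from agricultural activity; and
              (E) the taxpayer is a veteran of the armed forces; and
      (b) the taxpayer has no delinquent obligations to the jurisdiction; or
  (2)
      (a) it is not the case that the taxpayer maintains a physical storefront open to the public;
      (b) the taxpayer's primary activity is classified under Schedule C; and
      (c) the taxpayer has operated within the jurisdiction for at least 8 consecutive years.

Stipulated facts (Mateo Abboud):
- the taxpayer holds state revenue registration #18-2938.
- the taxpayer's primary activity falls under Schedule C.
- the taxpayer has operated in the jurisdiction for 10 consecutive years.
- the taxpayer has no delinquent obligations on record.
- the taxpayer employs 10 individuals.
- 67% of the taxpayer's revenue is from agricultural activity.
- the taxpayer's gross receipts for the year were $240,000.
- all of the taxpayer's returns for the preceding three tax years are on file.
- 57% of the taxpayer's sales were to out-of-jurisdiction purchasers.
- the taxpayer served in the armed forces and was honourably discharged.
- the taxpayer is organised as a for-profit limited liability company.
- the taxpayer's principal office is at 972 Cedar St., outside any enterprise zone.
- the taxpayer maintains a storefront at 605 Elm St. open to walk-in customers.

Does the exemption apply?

(A) in enterprise zone — not met.
(B) >50% out-of-jur. sales — met.
(i) = F AND T = false.
(A) not (nonprofit) — satisfied.
(B) returns current — holds.
(C) state-registered — holds.
(D) ≥60% agricultural — met.
(E) veteran — satisfied.
So (ii) is satisfied (T AND T AND T AND T AND T).
So (a) is satisfied (F OR T).
(b) no delinquency — holds.
(1) = T AND T = true.
(a) not (has storefront) — not satisfied.
(b) Schedule C activity — holds.
(c) ≥ 8 yrs in jurisdiction — holds.
So (2) is not satisfied (F AND T AND T).
Overall = T OR F = true.

Yes — exempt.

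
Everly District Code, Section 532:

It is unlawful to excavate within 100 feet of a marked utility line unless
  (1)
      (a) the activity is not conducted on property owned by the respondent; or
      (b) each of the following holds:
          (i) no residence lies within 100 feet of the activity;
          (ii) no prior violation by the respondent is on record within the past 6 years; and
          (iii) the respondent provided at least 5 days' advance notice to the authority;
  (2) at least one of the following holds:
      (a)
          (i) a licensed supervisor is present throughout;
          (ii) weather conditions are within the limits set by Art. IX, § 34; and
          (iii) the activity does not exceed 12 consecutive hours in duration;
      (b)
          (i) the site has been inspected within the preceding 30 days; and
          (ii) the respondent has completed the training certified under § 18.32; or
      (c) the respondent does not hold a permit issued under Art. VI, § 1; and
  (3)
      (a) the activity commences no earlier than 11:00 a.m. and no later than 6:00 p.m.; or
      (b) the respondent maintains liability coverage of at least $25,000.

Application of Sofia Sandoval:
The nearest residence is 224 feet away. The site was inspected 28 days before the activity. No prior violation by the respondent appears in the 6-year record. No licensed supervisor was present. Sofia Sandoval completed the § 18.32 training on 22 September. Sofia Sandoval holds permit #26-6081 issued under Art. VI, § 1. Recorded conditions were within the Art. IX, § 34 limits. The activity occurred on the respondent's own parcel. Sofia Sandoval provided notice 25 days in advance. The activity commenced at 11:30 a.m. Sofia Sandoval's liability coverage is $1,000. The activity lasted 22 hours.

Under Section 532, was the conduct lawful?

Yes — lawful.

(a) not (own property) — not satisfied.
(i) no residence in 100 ft — satisfied.
(ii) no prior violation — holds.
(iii) ≥5 days' notice — satisfied.
So (b) is satisfied (T AND T AND T).
(1) = F OR T = true.
(i) supervisor present — not met.
(ii) weather ok — holds.
(iii) ≤ 12 hrs duration — not satisfied.
(a) = F AND T AND F = false.
(i) site inspected — satisfied.
(ii) training certified — met.
So (b) is satisfied (T AND T).
(c) not (holds permit) — not met.
(2): F OR T OR F → true.
(a) start within hours — satisfied.
(b) coverage ≥ $25,000 — not met.
So (3) is satisfied (T OR F).
So Overall is satisfied (T AND T AND T).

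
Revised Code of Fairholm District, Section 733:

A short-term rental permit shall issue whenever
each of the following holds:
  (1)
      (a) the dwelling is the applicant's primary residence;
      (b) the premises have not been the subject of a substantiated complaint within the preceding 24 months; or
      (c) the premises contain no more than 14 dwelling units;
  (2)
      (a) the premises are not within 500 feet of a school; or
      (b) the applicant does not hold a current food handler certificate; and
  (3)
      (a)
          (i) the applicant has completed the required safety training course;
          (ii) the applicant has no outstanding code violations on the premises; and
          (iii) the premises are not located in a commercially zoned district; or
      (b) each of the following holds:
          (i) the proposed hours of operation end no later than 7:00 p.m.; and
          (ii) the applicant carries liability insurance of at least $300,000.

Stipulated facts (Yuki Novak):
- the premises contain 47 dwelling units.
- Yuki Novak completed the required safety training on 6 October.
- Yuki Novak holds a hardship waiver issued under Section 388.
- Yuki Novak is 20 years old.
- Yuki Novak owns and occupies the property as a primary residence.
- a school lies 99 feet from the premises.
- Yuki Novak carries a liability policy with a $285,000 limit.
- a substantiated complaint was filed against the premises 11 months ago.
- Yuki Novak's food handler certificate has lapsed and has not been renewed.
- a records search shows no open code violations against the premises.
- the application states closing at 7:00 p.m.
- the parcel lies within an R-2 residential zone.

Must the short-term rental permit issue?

Yes — granted.

(a) primary residence — met.
(b) no complaint in 24 mo. — not met.
(c) ≤ 14 units — not met.
So (1) is satisfied (T OR F OR F).
(a) ≥500 ft from school — fails.
(b) not (food handler cert.) — satisfied.
(2): F OR T → true.
(i) safety training — satisfied.
(ii) no code violations — holds.
(iii) not (commercially zoned) — met.
(a): T AND T AND T → true.
(i) closes by 7 p.m. — satisfied.
(ii) insurance ≥ $300,000 — not satisfied.
(b): T AND F → false.
(3): T OR F → true.
So Overall is satisfied (T AND T AND T).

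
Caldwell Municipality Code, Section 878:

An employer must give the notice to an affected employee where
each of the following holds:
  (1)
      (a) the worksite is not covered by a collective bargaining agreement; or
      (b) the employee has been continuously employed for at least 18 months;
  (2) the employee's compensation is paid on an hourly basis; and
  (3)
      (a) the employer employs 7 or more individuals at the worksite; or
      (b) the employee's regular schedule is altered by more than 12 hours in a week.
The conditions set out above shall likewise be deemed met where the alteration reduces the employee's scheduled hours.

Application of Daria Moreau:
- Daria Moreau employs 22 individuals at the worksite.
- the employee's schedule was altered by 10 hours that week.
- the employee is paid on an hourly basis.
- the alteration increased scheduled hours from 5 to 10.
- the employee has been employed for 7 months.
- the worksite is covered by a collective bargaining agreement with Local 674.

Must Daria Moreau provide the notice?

No — not required.

(a) no CBA — not met.
(b) tenure ≥ 18 mo. — fails.
So (1) is not satisfied (F OR F).
(2) hourly-paid — satisfied.
(a) ≥ 7 at site — met.
(b) schedule shift > 12h — not met.
(3) = T OR F = true.
So Overall is not satisfied (F AND T AND T).
Exception (hours reduced) — not satisfied.
Result: main false OR exception false → false.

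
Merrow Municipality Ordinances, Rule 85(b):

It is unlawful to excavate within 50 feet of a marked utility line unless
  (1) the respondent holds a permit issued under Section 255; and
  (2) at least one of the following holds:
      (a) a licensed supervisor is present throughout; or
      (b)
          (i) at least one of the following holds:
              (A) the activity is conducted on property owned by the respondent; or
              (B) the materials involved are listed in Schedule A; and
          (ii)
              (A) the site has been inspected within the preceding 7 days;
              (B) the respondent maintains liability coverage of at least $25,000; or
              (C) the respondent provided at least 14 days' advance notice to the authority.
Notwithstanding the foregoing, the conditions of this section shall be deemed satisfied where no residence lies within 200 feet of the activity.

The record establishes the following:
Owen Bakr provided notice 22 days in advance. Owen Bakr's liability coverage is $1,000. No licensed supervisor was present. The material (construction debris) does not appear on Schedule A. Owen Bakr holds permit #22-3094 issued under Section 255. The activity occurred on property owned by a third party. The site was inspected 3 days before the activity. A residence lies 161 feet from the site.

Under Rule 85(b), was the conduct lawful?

No — unlawful.

(1) holds permit — satisfied.
(a) supervisor present — not met.
(A) own property — fails.
(B) Schedule A material — fails.
(i) = F OR F = false.
(A) site inspected — met.
(B) coverage ≥ $25,000 — fails.
(C) ≥14 days' notice — met.
So (ii) is satisfied (T OR F OR T).
So (b) is not satisfied (F AND T).
(2): F OR F → false.
Overall: T AND F → false.
Exception (no residence in 200 ft) — not satisfied.
Result: main false OR exception false → false.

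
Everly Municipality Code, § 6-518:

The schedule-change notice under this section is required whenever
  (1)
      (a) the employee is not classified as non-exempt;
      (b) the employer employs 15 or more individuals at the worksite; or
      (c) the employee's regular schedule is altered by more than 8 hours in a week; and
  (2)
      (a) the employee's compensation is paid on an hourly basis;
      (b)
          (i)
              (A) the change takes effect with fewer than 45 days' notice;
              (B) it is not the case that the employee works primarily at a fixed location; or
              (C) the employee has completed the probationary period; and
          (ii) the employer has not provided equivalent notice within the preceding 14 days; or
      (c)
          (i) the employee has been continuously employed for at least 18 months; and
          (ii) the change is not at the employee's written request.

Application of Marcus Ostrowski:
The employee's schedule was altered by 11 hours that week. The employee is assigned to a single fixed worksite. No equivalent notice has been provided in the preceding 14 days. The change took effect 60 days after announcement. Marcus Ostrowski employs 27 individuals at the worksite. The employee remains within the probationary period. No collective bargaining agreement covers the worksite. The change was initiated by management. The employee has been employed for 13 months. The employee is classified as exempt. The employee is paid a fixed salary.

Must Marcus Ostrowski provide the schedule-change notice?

(a) not (non-exempt) — met.
(b) ≥ 15 at site — satisfied.
(c) schedule shift > 8h — satisfied.
(1) = T OR T OR T = true.
(a) hourly-paid — not met.
(A) < 45 days' notice — not met.
(B) not (fixed location) — fails.
(C) past probation — fails.
(i) = F OR F OR F = false.
(ii) no recent notice — met.
So (b) is not satisfied (F AND T).
(i) tenure ≥ 18 mo. — not met.
(ii) not employee-requested — holds.
So (c) is not satisfied (F AND T).
(2): F OR F OR F → false.
Overall: T AND F → false.

No — not required.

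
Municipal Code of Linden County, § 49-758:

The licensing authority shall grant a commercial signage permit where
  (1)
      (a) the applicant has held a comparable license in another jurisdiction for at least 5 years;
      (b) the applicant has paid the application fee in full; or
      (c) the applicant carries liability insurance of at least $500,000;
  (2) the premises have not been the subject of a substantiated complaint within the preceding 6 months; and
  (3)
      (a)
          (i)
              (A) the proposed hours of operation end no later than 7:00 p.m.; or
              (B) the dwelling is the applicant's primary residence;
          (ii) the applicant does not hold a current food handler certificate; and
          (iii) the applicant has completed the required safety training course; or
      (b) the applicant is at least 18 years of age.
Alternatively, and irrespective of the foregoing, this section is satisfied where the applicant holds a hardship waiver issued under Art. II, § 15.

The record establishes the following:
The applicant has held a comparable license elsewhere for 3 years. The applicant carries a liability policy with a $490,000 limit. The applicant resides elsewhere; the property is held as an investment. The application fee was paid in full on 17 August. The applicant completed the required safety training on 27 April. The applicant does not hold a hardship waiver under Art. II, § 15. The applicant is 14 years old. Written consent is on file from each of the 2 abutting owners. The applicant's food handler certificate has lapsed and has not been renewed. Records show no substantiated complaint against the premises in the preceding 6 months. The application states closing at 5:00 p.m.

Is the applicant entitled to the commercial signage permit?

Yes — granted.

(a) prior license ≥ 5 yr — not met.
(b) fee paid — satisfied.
(c) insurance ≥ $500,000 — not satisfied.
(1) = F OR T OR F = true.
(2) no complaint in 6 mo. — met.
(A) closes by 7 p.m. — met.
(B) primary residence — not met.
(i): T OR F → true.
(ii) not (food handler cert.) — satisfied.
(iii) safety training — met.
(a): T AND T AND T → true.
(b) age ≥ 18 — not met.
(3) = T OR F = true.
Overall = T AND T AND T = true.
Exception (hardship waiver) — not satisfied.
Result: main true OR exception false → true.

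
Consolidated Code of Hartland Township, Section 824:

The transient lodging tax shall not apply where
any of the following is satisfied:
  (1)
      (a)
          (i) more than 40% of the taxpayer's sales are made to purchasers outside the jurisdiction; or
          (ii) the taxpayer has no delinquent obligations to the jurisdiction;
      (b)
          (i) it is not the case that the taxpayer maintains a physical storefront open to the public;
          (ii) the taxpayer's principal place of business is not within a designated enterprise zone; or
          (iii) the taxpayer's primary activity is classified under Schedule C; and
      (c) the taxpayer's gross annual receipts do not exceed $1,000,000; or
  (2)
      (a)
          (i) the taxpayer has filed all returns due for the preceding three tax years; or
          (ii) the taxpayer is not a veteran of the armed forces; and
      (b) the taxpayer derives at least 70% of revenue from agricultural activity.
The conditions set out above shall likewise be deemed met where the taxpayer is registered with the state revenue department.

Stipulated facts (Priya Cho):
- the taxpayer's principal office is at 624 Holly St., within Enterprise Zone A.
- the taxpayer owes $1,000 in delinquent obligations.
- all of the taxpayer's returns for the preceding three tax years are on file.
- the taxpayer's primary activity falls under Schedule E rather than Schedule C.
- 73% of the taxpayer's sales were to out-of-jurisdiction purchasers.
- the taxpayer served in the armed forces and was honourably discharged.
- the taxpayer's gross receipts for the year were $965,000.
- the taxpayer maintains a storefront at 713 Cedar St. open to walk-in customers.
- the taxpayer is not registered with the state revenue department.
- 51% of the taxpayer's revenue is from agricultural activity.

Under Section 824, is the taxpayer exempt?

(i) >40% out-of-jur. sales — holds.
(ii) no delinquency — not met.
So (a) is satisfied (T OR F).
(i) not (has storefront) — not met.
(ii) not (in enterprise zone) — fails.
(iii) Schedule C activity — not met.
(b) = F OR F OR F = false.
(c) receipts ≤ $1,000,000 — holds.
(1) = T AND F AND T = false.
(i) returns current — satisfied.
(ii) not (veteran) — not satisfied.
(a) = T OR F = true.
(b) ≥70% agricultural — not met.
So (2) is not satisfied (T AND F).
So Overall is not satisfied (F OR F).
Exception (state-registered) — not satisfied.
Result: main false OR exception false → false.

No — not exempt.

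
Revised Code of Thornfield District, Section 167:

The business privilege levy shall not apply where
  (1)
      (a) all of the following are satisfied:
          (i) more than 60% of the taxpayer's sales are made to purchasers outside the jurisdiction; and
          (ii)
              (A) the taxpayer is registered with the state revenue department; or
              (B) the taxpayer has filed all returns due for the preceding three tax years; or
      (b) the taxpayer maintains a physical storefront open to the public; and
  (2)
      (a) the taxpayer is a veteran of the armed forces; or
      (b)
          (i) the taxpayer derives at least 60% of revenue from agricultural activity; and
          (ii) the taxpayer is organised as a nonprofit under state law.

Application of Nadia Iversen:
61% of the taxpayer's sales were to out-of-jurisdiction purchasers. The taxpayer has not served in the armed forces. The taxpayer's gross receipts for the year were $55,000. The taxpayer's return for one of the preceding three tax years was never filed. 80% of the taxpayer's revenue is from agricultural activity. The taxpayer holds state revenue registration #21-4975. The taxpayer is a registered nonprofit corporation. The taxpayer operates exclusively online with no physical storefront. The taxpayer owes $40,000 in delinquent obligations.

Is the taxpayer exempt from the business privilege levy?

Yes — exempt.

(i) >60% out-of-jur. sales — met.
(A) state-registered — holds.
(B) returns current — not satisfied.
(ii) = T OR F = true.
So (a) is satisfied (T AND T).
(b) has storefront — not satisfied.
So (1) is satisfied (T OR F).
(a) veteran — not met.
(i) ≥60% agricultural — satisfied.
(ii) nonprofit — holds.
So (b) is satisfied (T AND T).
So (2) is satisfied (F OR T).
So Overall is satisfied (T AND T).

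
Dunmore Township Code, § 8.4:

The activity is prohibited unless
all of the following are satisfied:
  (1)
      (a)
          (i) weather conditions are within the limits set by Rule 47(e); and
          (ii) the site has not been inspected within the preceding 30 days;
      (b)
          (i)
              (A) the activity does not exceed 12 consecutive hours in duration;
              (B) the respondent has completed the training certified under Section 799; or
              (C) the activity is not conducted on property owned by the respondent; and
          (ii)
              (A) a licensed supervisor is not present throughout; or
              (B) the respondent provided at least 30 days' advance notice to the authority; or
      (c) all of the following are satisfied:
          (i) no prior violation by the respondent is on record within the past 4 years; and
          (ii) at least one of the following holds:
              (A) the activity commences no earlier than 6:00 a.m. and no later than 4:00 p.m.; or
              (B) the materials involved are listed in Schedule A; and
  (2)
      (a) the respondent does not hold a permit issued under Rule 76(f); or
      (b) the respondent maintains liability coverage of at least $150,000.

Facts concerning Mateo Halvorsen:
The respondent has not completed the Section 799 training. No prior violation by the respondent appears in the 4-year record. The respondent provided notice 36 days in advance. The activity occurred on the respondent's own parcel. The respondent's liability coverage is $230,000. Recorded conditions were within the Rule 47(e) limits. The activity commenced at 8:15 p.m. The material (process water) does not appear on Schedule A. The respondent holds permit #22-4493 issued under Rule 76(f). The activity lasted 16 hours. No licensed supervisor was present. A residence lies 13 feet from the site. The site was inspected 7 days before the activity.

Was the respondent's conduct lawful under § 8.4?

(i) weather ok — holds.
(ii) not (site inspected) — fails.
(a) = T AND F = false.
(A) ≤ 12 hrs duration — fails.
(B) training certified — fails.
(C) not (own property) — not satisfied.
So (i) is not satisfied (F OR F OR F).
(A) not (supervisor present) — satisfied.
(B) ≥30 days' notice — met.
So (ii) is satisfied (T OR T).
So (b) is not satisfied (F AND T).
(i) no prior violation — satisfied.
(A) start within hours — not satisfied.
(B) Schedule A material — not satisfied.
(ii) = F OR F = false.
So (c) is not satisfied (T AND F).
So (1) is not satisfied (F OR F OR F).
(a) not (holds permit) — not met.
(b) coverage ≥ $150,000 — met.
(2): F OR T → true.
So Overall is not satisfied (F AND T).

No — unlawful.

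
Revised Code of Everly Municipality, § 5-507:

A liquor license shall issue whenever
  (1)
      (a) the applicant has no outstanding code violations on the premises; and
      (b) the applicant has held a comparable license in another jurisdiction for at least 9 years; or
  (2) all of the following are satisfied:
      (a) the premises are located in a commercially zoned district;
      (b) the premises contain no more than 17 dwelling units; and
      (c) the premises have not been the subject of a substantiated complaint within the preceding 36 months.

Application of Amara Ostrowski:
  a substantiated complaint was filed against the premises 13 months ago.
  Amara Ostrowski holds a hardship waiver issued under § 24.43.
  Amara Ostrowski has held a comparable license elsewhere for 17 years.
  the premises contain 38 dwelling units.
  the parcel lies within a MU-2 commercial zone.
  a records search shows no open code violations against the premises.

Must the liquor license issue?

Yes — granted.

(a) no code violations — met.
(b) prior license ≥ 9 yr — holds.
(1) = T AND T = true.
(a) commercially zoned — met.
(b) ≤ 17 units — fails.
(c) no complaint in 36 mo. — not met.
(2) = T AND F AND F = false.
So Overall is satisfied (T OR F).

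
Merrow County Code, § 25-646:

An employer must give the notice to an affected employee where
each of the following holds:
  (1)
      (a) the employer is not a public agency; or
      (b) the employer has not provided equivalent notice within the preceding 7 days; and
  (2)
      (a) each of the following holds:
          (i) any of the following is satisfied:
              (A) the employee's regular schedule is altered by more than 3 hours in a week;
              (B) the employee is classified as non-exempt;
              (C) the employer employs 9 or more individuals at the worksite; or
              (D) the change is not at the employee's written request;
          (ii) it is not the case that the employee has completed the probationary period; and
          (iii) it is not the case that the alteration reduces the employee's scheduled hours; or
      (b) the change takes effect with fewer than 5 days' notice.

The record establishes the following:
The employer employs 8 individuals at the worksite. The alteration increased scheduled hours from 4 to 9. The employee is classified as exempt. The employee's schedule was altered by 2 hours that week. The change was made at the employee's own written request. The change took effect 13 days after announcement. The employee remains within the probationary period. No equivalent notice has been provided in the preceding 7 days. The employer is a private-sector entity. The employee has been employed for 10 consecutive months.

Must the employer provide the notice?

No — not required.

(a) not (public agency) — satisfied.
(b) no recent notice — met.
(1) = T OR T = true.
(A) schedule shift > 3h — not met.
(B) non-exempt — not satisfied.
(C) ≥ 9 at site — fails.
(D) not employee-requested — not satisfied.
(i): F OR F OR F OR F → false.
(ii) not (past probation) — met.
(iii) not (hours reduced) — met.
So (a) is not satisfied (F AND T AND T).
(b) < 5 days' notice — fails.
(2) = F OR F = false.
Overall = T AND F = false.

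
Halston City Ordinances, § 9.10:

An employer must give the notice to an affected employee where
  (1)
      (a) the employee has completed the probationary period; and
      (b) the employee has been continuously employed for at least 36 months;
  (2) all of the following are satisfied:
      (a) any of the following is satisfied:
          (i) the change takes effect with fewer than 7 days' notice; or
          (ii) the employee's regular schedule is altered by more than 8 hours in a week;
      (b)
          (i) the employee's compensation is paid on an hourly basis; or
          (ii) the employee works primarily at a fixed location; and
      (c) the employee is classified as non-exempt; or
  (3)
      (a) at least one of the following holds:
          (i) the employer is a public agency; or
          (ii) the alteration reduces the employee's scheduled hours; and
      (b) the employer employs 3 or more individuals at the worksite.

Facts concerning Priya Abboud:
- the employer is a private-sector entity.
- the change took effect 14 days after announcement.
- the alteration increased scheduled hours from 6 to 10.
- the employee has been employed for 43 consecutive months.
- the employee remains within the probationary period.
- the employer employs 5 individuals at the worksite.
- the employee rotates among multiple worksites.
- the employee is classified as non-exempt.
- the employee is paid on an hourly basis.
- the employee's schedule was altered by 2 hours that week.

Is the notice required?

(a) past probation — not satisfied.
(b) tenure ≥ 36 mo. — met.
(1): F AND T → false.
(i) < 7 days' notice — not met.
(ii) schedule shift > 8h — not met.
So (a) is not satisfied (F OR F).
(i) hourly-paid — met.
(ii) fixed location — fails.
So (b) is satisfied (T OR F).
(c) non-exempt — satisfied.
(2) = F AND T AND T = false.
(i) public agency — not satisfied.
(ii) hours reduced — fails.
So (a) is not satisfied (F OR F).
(b) ≥ 3 at site — met.
So (3) is not satisfied (F AND T).
Overall: F OR F OR F → false.

No — not required.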